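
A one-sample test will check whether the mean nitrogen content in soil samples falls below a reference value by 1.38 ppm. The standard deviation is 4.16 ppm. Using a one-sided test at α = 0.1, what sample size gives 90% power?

60

For a one-sample z-test, n = ((z_α + z_β)·σ/δ)².
z_α = 1.282 (one-sided α = 0.1); z_β = 1.282 (power 90% → β = 0.1).
n = (2.564 × 4.16 / 1.38)² = 59.74
Round up: n = 60.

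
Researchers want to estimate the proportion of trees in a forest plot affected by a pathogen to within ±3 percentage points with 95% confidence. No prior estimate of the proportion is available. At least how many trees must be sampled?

n = 1068

For a proportion with margin E = 0.03 at 95% confidence, z = 1.960.
With no prior estimate, use p = 0.5, which maximizes p(1−p) at 0.25.
n = 0.25 × (z/E)² = 0.25 × (1.960/0.03)² = 1067.11
Round up: n = 1068.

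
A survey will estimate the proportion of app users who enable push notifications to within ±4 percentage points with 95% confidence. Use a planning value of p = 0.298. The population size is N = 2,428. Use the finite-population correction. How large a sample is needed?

417

For a proportion with margin E = 0.04 at 95% confidence, z = 1.960.
n = p̂(1−p̂)(z/E)² = 0.298 × 0.702 × (1.960/0.04)² = 502.28 — call this n₀.
Finite-population correction with N = 2,428: n = n₀ / (1 + (n₀−1)/N) = 502.28 / 1.206 = 416.48
Round up: n = 417.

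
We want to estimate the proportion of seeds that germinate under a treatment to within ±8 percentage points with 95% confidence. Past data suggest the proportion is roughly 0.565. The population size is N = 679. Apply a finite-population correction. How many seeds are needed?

122

For a proportion with margin E = 0.08 at 95% confidence, z = 1.960.
n = p̂(1−p̂)(z/E)² = 0.565 × 0.435 × (1.960/0.08)² = 147.53 — call this n₀.
Finite-population correction with N = 679: n = n₀ / (1 + (n₀−1)/N) = 147.53 / 1.216 = 121.32
Round up: n = 122.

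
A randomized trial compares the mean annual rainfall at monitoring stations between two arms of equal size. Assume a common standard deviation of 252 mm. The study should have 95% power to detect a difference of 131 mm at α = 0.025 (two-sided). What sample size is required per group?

For two equal groups, n per group = 2·((z_{α/2} + z_β)·σ/δ)².
z_{α/2} = 2.241; z_β = 1.645 (power 95%).
n = 2 × (3.886 × 252 / 131)² = 2 × 55.88 = 111.76
Round up: n = 112 per group.

112 per group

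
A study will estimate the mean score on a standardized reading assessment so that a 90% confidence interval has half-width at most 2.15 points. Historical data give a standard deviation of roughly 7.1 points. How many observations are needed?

For a mean, the margin of error is E = z·σ/√n, so n = (zσ/E)².
At 90% confidence, z = 1.645.
n = (1.645 × 7.1 / 2.15)² = 29.51
Round up: n = 30.

30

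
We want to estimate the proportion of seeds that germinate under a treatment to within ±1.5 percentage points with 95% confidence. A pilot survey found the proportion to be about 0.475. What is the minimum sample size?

For a proportion with margin E = 0.015 at 95% confidence, z = 1.960.
n = p̂(1−p̂)(z/E)² = 0.475 × 0.525 × (1.960/0.015)² = 4257.77
Round up: n = 4258.

n = 4258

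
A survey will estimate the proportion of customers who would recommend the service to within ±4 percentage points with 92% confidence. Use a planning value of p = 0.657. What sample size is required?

432

For a proportion with margin E = 0.04 at 92% confidence, z = 1.751.
n = p̂(1−p̂)(z/E)² = 0.657 × 0.343 × (1.751/0.04)² = 431.83
Round up: n = 432.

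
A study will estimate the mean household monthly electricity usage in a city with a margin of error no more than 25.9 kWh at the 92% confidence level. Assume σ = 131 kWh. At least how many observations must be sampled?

79

For a mean, the margin of error is E = z·σ/√n, so n = (zσ/E)².
At 92% confidence, z = 1.751.
n = (1.751 × 131 / 25.9)² = 78.44
Round up: n = 79.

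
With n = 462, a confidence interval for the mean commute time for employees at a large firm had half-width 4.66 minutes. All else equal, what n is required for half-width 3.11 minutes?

Margin of error scales as 1/√n, so n₂ = n₁·(E₁/E₂)².
n₂ = 462 × (4.66/3.11)² = 462 × 2.245 = 1037.19
Round up: n₂ = 1038.

1038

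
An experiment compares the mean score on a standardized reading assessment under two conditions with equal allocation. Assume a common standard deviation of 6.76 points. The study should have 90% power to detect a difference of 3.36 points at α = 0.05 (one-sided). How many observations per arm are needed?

70 per group

For two equal groups, n per group = 2·((z_α + z_β)·σ/δ)².
z_α = 1.645; z_β = 1.282 (power 90%).
n = 2 × (2.927 × 6.76 / 3.36)² = 2 × 34.68 = 69.36
Round up: n = 70 per group.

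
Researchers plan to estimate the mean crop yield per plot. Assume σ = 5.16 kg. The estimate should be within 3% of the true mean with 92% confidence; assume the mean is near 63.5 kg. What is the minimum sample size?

23

For a mean, the margin of error is E = z·σ/√n, so n = (zσ/E)².
At 92% confidence, z = 1.751.
E = 3% of 63.5 = 1.905 kg.
n = (1.751 × 5.16 / 1.905)² = 22.49
Round up: n = 23.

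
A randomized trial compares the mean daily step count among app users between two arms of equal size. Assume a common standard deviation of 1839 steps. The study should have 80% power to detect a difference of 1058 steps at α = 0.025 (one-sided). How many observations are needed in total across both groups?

For two equal groups, n per group = 2·((z_α + z_β)·σ/δ)².
z_α = 1.960; z_β = 0.842 (power 80%).
n = 2 × (2.802 × 1839 / 1058)² = 2 × 23.72 = 47.44
Round up: n = 48 per group.
Total across both groups: 2 × 48 = 96.

96 total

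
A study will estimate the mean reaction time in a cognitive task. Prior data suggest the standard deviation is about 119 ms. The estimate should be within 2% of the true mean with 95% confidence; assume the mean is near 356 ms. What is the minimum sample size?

n = 1074

For a mean, the margin of error is E = z·σ/√n, so n = (zσ/E)².
At 95% confidence, z = 1.960.
E = 2% of 356 = 7.12 ms.
n = (1.960 × 119 / 7.12)² = 1073.11
Round up: n = 1074.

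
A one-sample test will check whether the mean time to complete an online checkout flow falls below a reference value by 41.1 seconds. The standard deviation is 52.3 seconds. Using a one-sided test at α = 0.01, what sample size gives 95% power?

26

For a one-sample z-test, n = ((z_α + z_β)·σ/δ)².
z_α = 2.326 (one-sided α = 0.01); z_β = 1.645 (power 95% → β = 0.05).
n = (3.971 × 52.3 / 41.1)² = 25.53
Round up: n = 26.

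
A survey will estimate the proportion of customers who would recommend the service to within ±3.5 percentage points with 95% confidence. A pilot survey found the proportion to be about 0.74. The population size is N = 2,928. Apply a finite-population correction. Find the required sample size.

n = 501

For a proportion with margin E = 0.035 at 95% confidence, z = 1.960.
n = p̂(1−p̂)(z/E)² = 0.74 × 0.26 × (1.960/0.035)² = 603.37 — call this n₀.
Finite-population correction with N = 2,928: n = n₀ / (1 + (n₀−1)/N) = 603.37 / 1.206 = 500.31
Round up: n = 501.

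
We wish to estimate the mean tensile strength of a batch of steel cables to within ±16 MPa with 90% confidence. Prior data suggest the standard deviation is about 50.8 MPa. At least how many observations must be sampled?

28

For a mean, the margin of error is E = z·σ/√n, so n = (zσ/E)².
At 90% confidence, z = 1.645.
n = (1.645 × 50.8 / 16)² = 27.28
Round up: n = 28.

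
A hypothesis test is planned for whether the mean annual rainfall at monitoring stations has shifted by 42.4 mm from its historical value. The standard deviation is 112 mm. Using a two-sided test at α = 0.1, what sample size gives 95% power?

76

For a one-sample z-test, n = ((z_{α/2} + z_β)·σ/δ)².
z_{α/2} = 1.645 (two-sided α = 0.1); z_β = 1.645 (power 95% → β = 0.05).
n = (3.290 × 112 / 42.4)² = 75.53
Round up: n = 76.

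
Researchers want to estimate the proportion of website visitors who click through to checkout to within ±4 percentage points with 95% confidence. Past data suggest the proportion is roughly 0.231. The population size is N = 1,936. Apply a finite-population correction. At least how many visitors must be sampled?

For a proportion with margin E = 0.04 at 95% confidence, z = 1.960.
n = p̂(1−p̂)(z/E)² = 0.231 × 0.769 × (1.960/0.04)² = 426.51 — call this n₀.
Finite-population correction with N = 1,936: n = n₀ / (1 + (n₀−1)/N) = 426.51 / 1.22 = 349.60
Round up: n = 350.

350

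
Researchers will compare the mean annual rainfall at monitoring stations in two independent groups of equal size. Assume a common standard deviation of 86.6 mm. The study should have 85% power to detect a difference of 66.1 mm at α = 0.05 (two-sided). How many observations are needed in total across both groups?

For two equal groups, n per group = 2·((z_{α/2} + z_β)·σ/δ)².
z_{α/2} = 1.960; z_β = 1.036 (power 85%).
n = 2 × (2.996 × 86.6 / 66.1)² = 2 × 15.41 = 30.82
Round up: n = 31 per group.
Total across both groups: 2 × 31 = 62.

62 total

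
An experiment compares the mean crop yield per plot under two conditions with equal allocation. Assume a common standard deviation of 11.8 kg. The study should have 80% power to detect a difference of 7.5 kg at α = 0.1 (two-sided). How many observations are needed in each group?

For two equal groups, n per group = 2·((z_{α/2} + z_β)·σ/δ)².
z_{α/2} = 1.645; z_β = 0.842 (power 80%).
n = 2 × (2.487 × 11.8 / 7.5)² = 2 × 15.31 = 30.62
Round up: n = 31 per group.

31 per group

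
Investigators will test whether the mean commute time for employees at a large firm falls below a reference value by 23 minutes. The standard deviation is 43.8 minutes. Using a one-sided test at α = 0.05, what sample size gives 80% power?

For a one-sample z-test, n = ((z_α + z_β)·σ/δ)².
z_α = 1.645 (one-sided α = 0.05); z_β = 0.842 (power 80% → β = 0.2).
n = (2.487 × 43.8 / 23)² = 22.43
Round up: n = 23.

n = 23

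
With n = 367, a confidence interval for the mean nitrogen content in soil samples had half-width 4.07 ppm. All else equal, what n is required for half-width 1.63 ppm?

Margin of error scales as 1/√n, so n₂ = n₁·(E₁/E₂)².
n₂ = 367 × (4.07/1.63)² = 367 × 6.235 = 2288.24
Round up: n₂ = 2289.

n = 2289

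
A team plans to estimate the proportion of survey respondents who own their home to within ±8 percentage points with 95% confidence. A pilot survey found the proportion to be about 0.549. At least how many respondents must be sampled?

n = 149

For a proportion with margin E = 0.08 at 95% confidence, z = 1.960.
n = p̂(1−p̂)(z/E)² = 0.549 × 0.451 × (1.960/0.08)² = 148.62
Round up: n = 149.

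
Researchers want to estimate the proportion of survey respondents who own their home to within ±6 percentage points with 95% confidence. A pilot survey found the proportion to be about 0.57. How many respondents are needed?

262

For a proportion with margin E = 0.06 at 95% confidence, z = 1.960.
n = p̂(1−p̂)(z/E)² = 0.57 × 0.43 × (1.960/0.06)² = 261.55
Round up: n = 262.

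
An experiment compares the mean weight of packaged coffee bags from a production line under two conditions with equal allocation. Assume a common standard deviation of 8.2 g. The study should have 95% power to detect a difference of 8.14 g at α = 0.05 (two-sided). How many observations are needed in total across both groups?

For two equal groups, n per group = 2·((z_{α/2} + z_β)·σ/δ)².
z_{α/2} = 1.960; z_β = 1.645 (power 95%).
n = 2 × (3.605 × 8.2 / 8.14)² = 2 × 13.19 = 26.38
Round up: n = 27 per group.
Total across both groups: 2 × 27 = 54.

54 total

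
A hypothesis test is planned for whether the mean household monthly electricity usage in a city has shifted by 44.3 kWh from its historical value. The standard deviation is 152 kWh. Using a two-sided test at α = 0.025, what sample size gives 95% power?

178

For a one-sample z-test, n = ((z_{α/2} + z_β)·σ/δ)².
z_{α/2} = 2.241 (two-sided α = 0.025); z_β = 1.645 (power 95% → β = 0.05).
n = (3.886 × 152 / 44.3)² = 177.78
Round up: n = 178.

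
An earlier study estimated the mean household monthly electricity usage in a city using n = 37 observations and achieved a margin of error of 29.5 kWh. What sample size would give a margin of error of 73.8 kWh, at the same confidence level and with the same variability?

Margin of error scales as 1/√n, so n₂ = n₁·(E₁/E₂)².
n₂ = 37 × (29.5/73.8)² = 37 × 0.1598 = 5.91
Round up: n₂ = 6.

6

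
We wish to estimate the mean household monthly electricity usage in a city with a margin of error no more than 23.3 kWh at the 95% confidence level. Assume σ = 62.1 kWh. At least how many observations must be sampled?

28

For a mean, the margin of error is E = z·σ/√n, so n = (zσ/E)².
At 95% confidence, z = 1.960.
n = (1.960 × 62.1 / 23.3)² = 27.29
Round up: n = 28.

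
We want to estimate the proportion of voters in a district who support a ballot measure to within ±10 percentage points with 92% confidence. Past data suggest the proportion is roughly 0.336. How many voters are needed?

For a proportion with margin E = 0.1 at 92% confidence, z = 1.751.
n = p̂(1−p̂)(z/E)² = 0.336 × 0.664 × (1.751/0.1)² = 68.40
Round up: n = 69.

69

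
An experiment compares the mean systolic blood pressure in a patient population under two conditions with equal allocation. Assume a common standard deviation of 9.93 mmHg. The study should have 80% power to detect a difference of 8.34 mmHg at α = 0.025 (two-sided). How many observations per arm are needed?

27 per group

For two equal groups, n per group = 2·((z_{α/2} + z_β)·σ/δ)².
z_{α/2} = 2.241; z_β = 0.842 (power 80%).
n = 2 × (3.083 × 9.93 / 8.34)² = 2 × 13.47 = 26.94
Round up: n = 27 per group.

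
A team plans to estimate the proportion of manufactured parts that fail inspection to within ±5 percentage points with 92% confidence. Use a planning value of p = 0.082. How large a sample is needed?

93

For a proportion with margin E = 0.05 at 92% confidence, z = 1.751.
n = p̂(1−p̂)(z/E)² = 0.082 × 0.918 × (1.751/0.05)² = 92.32
Round up: n = 93.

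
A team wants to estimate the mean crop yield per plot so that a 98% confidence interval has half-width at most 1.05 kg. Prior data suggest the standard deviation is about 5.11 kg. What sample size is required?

n = 129

For a mean, the margin of error is E = z·σ/√n, so n = (zσ/E)².
At 98% confidence, z = 2.326.
n = (2.326 × 5.11 / 1.05)² = 128.14
Round up: n = 129.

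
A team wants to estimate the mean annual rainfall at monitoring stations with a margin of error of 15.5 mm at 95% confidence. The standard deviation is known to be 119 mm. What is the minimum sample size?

227

For a mean, the margin of error is E = z·σ/√n, so n = (zσ/E)².
At 95% confidence, z = 1.960.
n = (1.960 × 119 / 15.5)² = 226.43
Round up: n = 227.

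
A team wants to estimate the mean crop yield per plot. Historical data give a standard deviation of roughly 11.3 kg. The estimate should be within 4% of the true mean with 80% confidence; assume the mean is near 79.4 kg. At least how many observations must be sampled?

For a mean, the margin of error is E = z·σ/√n, so n = (zσ/E)².
At 80% confidence, z = 1.282.
E = 4% of 79.4 = 3.176 kg.
n = (1.282 × 11.3 / 3.176)² = 20.81
Round up: n = 21.

n = 21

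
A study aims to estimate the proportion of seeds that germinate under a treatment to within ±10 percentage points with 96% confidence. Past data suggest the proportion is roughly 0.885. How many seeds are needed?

For a proportion with margin E = 0.1 at 96% confidence, z = 2.054.
n = p̂(1−p̂)(z/E)² = 0.885 × 0.115 × (2.054/0.1)² = 42.94
Round up: n = 43.

n = 43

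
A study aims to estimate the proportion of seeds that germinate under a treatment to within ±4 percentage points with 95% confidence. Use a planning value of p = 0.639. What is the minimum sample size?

For a proportion with margin E = 0.04 at 95% confidence, z = 1.960.
n = p̂(1−p̂)(z/E)² = 0.639 × 0.361 × (1.960/0.04)² = 553.86
Round up: n = 554.

554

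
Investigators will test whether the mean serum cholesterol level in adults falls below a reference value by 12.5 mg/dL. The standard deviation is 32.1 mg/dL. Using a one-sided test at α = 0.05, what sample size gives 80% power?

41

For a one-sample z-test, n = ((z_α + z_β)·σ/δ)².
z_α = 1.645 (one-sided α = 0.05); z_β = 0.842 (power 80% → β = 0.2).
n = (2.487 × 32.1 / 12.5)² = 40.79
Round up: n = 41.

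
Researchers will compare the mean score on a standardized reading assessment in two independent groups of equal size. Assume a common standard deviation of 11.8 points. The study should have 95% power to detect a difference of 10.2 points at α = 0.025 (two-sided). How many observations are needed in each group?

41 per group

For two equal groups, n per group = 2·((z_{α/2} + z_β)·σ/δ)².
z_{α/2} = 2.241; z_β = 1.645 (power 95%).
n = 2 × (3.886 × 11.8 / 10.2)² = 2 × 20.21 = 40.42
Round up: n = 41 per group.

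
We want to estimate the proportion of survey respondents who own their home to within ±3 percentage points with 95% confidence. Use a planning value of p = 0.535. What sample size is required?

For a proportion with margin E = 0.03 at 95% confidence, z = 1.960.
n = p̂(1−p̂)(z/E)² = 0.535 × 0.465 × (1.960/0.03)² = 1061.88
Round up: n = 1062.

1062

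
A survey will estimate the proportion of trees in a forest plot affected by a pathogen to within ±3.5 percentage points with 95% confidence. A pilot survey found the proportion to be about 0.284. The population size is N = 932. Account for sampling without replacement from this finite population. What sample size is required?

n = 379

For a proportion with margin E = 0.035 at 95% confidence, z = 1.960.
n = p̂(1−p̂)(z/E)² = 0.284 × 0.716 × (1.960/0.035)² = 637.69 — call this n₀.
Finite-population correction with N = 932: n = n₀ / (1 + (n₀−1)/N) = 637.69 / 1.683 = 378.90
Round up: n = 379.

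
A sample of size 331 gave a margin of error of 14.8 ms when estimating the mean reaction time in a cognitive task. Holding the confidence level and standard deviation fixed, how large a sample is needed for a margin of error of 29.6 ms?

Margin of error scales as 1/√n, so n₂ = n₁·(E₁/E₂)².
n₂ = 331 × (14.8/29.6)² = 331 × 0.25 = 82.75
Round up: n₂ = 83.

83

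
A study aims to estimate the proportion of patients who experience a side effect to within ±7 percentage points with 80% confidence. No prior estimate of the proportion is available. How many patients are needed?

For a proportion with margin E = 0.07 at 80% confidence, z = 1.282.
With no prior estimate, use p = 0.5, which maximizes p(1−p) at 0.25.
n = 0.25 × (z/E)² = 0.25 × (1.282/0.07)² = 83.85
Round up: n = 84.

84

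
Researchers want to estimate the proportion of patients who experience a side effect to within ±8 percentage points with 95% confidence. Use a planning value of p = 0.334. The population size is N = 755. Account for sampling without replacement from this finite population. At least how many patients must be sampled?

For a proportion with margin E = 0.08 at 95% confidence, z = 1.960.
n = p̂(1−p̂)(z/E)² = 0.334 × 0.666 × (1.960/0.08)² = 133.52 — call this n₀.
Finite-population correction with N = 755: n = n₀ / (1 + (n₀−1)/N) = 133.52 / 1.176 = 113.54
Round up: n = 114.

114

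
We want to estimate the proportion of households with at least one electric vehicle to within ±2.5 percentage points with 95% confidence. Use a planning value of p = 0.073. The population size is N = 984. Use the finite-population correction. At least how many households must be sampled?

For a proportion with margin E = 0.025 at 95% confidence, z = 1.960.
n = p̂(1−p̂)(z/E)² = 0.073 × 0.927 × (1.960/0.025)² = 415.94 — call this n₀.
Finite-population correction with N = 984: n = n₀ / (1 + (n₀−1)/N) = 415.94 / 1.422 = 292.50
Round up: n = 293.

293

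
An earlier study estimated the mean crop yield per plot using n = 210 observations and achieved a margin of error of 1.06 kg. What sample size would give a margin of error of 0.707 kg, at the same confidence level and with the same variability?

473

Margin of error scales as 1/√n, so n₂ = n₁·(E₁/E₂)².
n₂ = 210 × (1.06/0.707)² = 210 × 2.248 = 472.08
Round up: n₂ = 473.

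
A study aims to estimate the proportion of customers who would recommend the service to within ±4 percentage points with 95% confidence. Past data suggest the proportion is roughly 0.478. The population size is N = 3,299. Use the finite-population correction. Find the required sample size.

For a proportion with margin E = 0.04 at 95% confidence, z = 1.960.
n = p̂(1−p̂)(z/E)² = 0.478 × 0.522 × (1.960/0.04)² = 599.09 — call this n₀.
Finite-population correction with N = 3,299: n = n₀ / (1 + (n₀−1)/N) = 599.09 / 1.181 = 507.27
Round up: n = 508.

508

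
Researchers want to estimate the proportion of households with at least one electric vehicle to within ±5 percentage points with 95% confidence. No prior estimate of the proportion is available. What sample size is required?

385

For a proportion with margin E = 0.05 at 95% confidence, z = 1.960.
With no prior estimate, use p = 0.5, which maximizes p(1−p) at 0.25.
n = 0.25 × (z/E)² = 0.25 × (1.960/0.05)² = 384.16
Round up: n = 385.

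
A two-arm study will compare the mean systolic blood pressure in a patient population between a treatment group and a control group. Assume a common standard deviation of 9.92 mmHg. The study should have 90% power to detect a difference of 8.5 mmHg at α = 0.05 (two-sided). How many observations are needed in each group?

For two equal groups, n per group = 2·((z_{α/2} + z_β)·σ/δ)².
z_{α/2} = 1.960; z_β = 1.282 (power 90%).
n = 2 × (3.242 × 9.92 / 8.5)² = 2 × 14.32 = 28.64
Round up: n = 29 per group.

29 per group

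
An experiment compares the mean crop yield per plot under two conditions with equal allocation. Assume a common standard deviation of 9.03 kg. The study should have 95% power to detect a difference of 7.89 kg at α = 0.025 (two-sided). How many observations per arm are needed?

For two equal groups, n per group = 2·((z_{α/2} + z_β)·σ/δ)².
z_{α/2} = 2.241; z_β = 1.645 (power 95%).
n = 2 × (3.886 × 9.03 / 7.89)² = 2 × 19.78 = 39.56
Round up: n = 40 per group.

40 per group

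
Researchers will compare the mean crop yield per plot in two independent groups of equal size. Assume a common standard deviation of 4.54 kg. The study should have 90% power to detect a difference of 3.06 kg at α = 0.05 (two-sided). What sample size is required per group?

For two equal groups, n per group = 2·((z_{α/2} + z_β)·σ/δ)².
z_{α/2} = 1.960; z_β = 1.282 (power 90%).
n = 2 × (3.242 × 4.54 / 3.06)² = 2 × 23.14 = 46.28
Round up: n = 47 per group.

47 per group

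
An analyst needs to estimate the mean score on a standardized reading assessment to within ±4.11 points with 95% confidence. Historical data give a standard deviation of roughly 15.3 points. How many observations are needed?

For a mean, the margin of error is E = z·σ/√n, so n = (zσ/E)².
At 95% confidence, z = 1.960.
n = (1.960 × 15.3 / 4.11)² = 53.24
Round up: n = 54.

n = 54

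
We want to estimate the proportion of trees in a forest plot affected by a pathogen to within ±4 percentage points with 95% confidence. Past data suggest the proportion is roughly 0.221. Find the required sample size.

For a proportion with margin E = 0.04 at 95% confidence, z = 1.960.
n = p̂(1−p̂)(z/E)² = 0.221 × 0.779 × (1.960/0.04)² = 413.35
Round up: n = 414.

n = 414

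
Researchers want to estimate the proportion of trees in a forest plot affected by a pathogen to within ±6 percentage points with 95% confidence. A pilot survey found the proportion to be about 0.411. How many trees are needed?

For a proportion with margin E = 0.06 at 95% confidence, z = 1.960.
n = p̂(1−p̂)(z/E)² = 0.411 × 0.589 × (1.960/0.06)² = 258.33
Round up: n = 259.

259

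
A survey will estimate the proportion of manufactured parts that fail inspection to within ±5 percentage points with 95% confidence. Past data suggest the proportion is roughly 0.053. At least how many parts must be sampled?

For a proportion with margin E = 0.05 at 95% confidence, z = 1.960.
n = p̂(1−p̂)(z/E)² = 0.053 × 0.947 × (1.960/0.05)² = 77.13
Round up: n = 78.

78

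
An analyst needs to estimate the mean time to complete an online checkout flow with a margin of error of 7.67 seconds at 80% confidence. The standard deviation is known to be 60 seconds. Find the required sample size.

101

For a mean, the margin of error is E = z·σ/√n, so n = (zσ/E)².
At 80% confidence, z = 1.282.
n = (1.282 × 60 / 7.67)² = 100.57
Round up: n = 101.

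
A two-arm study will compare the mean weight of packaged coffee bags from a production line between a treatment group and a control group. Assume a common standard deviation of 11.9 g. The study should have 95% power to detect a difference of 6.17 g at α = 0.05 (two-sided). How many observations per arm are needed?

For two equal groups, n per group = 2·((z_{α/2} + z_β)·σ/δ)².
z_{α/2} = 1.960; z_β = 1.645 (power 95%).
n = 2 × (3.605 × 11.9 / 6.17)² = 2 × 48.34 = 96.68
Round up: n = 97 per group.

97 per group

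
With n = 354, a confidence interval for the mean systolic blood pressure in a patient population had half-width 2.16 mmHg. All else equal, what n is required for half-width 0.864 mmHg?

Margin of error scales as 1/√n, so n₂ = n₁·(E₁/E₂)².
n₂ = 354 × (2.16/0.864)² = 354 × 6.25 = 2212.50
Round up: n₂ = 2213.

2213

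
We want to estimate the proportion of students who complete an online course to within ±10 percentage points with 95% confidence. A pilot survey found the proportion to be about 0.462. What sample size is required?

For a proportion with margin E = 0.1 at 95% confidence, z = 1.960.
n = p̂(1−p̂)(z/E)² = 0.462 × 0.538 × (1.960/0.1)² = 95.49
Round up: n = 96.

n = 96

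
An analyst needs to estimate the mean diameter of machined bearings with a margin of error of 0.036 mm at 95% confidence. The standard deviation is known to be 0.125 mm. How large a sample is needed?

For a mean, the margin of error is E = z·σ/√n, so n = (zσ/E)².
At 95% confidence, z = 1.960.
n = (1.960 × 0.125 / 0.036)² = 46.32
Round up: n = 47.

47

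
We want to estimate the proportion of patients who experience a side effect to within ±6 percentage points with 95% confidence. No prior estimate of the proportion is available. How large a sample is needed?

267

For a proportion with margin E = 0.06 at 95% confidence, z = 1.960.
With no prior estimate, use p = 0.5, which maximizes p(1−p) at 0.25.
n = 0.25 × (z/E)² = 0.25 × (1.960/0.06)² = 266.78
Round up: n = 267.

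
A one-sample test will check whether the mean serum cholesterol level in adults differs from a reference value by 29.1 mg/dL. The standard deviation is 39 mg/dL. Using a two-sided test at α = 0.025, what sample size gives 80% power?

For a one-sample z-test, n = ((z_{α/2} + z_β)·σ/δ)².
z_{α/2} = 2.241 (two-sided α = 0.025); z_β = 0.842 (power 80% → β = 0.2).
n = (3.083 × 39 / 29.1)² = 17.07
Round up: n = 18.

18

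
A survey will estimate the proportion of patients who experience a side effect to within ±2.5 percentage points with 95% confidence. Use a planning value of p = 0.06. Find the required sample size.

347

For a proportion with margin E = 0.025 at 95% confidence, z = 1.960.
n = p̂(1−p̂)(z/E)² = 0.06 × 0.94 × (1.960/0.025)² = 346.67
Round up: n = 347.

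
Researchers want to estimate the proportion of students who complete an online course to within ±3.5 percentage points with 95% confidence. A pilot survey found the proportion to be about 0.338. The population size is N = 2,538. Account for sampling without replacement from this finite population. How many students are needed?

n = 550

For a proportion with margin E = 0.035 at 95% confidence, z = 1.960.
n = p̂(1−p̂)(z/E)² = 0.338 × 0.662 × (1.960/0.035)² = 701.70 — call this n₀.
Finite-population correction with N = 2,538: n = n₀ / (1 + (n₀−1)/N) = 701.70 / 1.276 = 549.92
Round up: n = 550.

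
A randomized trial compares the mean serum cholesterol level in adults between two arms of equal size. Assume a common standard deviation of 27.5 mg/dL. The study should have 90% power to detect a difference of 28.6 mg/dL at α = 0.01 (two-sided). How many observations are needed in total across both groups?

56 total

For two equal groups, n per group = 2·((z_{α/2} + z_β)·σ/δ)².
z_{α/2} = 2.576; z_β = 1.282 (power 90%).
n = 2 × (3.858 × 27.5 / 28.6)² = 2 × 13.76 = 27.52
Round up: n = 28 per group.
Total across both groups: 2 × 28 = 56.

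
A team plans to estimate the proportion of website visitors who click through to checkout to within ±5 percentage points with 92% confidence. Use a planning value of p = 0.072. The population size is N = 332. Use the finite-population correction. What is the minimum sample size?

66

For a proportion with margin E = 0.05 at 92% confidence, z = 1.751.
n = p̂(1−p̂)(z/E)² = 0.072 × 0.928 × (1.751/0.05)² = 81.94 — call this n₀.
Finite-population correction with N = 332: n = n₀ / (1 + (n₀−1)/N) = 81.94 / 1.244 = 65.87
Round up: n = 66.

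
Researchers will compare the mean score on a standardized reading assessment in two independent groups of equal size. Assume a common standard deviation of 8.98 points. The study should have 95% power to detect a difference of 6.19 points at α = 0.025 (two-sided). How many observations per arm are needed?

For two equal groups, n per group = 2·((z_{α/2} + z_β)·σ/δ)².
z_{α/2} = 2.241; z_β = 1.645 (power 95%).
n = 2 × (3.886 × 8.98 / 6.19)² = 2 × 31.78 = 63.56
Round up: n = 64 per group.

64 per group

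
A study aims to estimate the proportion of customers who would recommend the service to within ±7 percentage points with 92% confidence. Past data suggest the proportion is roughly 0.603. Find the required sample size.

150

For a proportion with margin E = 0.07 at 92% confidence, z = 1.751.
n = p̂(1−p̂)(z/E)² = 0.603 × 0.397 × (1.751/0.07)² = 149.79
Round up: n = 150.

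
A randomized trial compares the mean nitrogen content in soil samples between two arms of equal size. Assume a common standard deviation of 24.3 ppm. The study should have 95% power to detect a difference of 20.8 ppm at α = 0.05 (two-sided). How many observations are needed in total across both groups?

For two equal groups, n per group = 2·((z_{α/2} + z_β)·σ/δ)².
z_{α/2} = 1.960; z_β = 1.645 (power 95%).
n = 2 × (3.605 × 24.3 / 20.8)² = 2 × 17.74 = 35.48
Round up: n = 36 per group.
Total across both groups: 2 × 36 = 72.

72 total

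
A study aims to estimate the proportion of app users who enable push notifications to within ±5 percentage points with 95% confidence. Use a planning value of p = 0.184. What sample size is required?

231

For a proportion with margin E = 0.05 at 95% confidence, z = 1.960.
n = p̂(1−p̂)(z/E)² = 0.184 × 0.816 × (1.960/0.05)² = 230.72
Round up: n = 231.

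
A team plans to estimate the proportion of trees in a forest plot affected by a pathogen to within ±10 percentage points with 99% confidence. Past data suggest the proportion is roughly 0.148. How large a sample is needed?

For a proportion with margin E = 0.1 at 99% confidence, z = 2.576.
n = p̂(1−p̂)(z/E)² = 0.148 × 0.852 × (2.576/0.1)² = 83.67
Round up: n = 84.

84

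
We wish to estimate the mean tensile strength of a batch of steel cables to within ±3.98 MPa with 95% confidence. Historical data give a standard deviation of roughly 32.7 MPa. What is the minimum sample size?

For a mean, the margin of error is E = z·σ/√n, so n = (zσ/E)².
At 95% confidence, z = 1.960.
n = (1.960 × 32.7 / 3.98)² = 259.32
Round up: n = 260.

260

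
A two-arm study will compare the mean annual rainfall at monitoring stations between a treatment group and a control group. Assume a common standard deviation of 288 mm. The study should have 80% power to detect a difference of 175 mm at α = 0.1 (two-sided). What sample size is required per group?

34 per group

For two equal groups, n per group = 2·((z_{α/2} + z_β)·σ/δ)².
z_{α/2} = 1.645; z_β = 0.842 (power 80%).
n = 2 × (2.487 × 288 / 175)² = 2 × 16.75 = 33.50
Round up: n = 34 per group.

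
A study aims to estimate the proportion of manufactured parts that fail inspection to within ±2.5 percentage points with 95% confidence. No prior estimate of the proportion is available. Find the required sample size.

For a proportion with margin E = 0.025 at 95% confidence, z = 1.960.
With no prior estimate, use p = 0.5, which maximizes p(1−p) at 0.25.
n = 0.25 × (z/E)² = 0.25 × (1.960/0.025)² = 1536.64
Round up: n = 1537.

1537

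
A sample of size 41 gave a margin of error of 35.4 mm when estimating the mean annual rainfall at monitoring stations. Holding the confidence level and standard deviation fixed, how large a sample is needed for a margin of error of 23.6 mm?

Margin of error scales as 1/√n, so n₂ = n₁·(E₁/E₂)².
n₂ = 41 × (35.4/23.6)² = 41 × 2.25 = 92.25
Round up: n₂ = 93.

n = 93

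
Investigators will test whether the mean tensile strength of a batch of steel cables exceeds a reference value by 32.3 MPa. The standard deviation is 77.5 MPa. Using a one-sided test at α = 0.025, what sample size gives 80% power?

46

For a one-sample z-test, n = ((z_α + z_β)·σ/δ)².
z_α = 1.960 (one-sided α = 0.025); z_β = 0.842 (power 80% → β = 0.2).
n = (2.802 × 77.5 / 32.3)² = 45.20
Round up: n = 46.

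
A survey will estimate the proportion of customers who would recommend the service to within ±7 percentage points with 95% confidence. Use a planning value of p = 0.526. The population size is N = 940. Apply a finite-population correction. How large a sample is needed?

For a proportion with margin E = 0.07 at 95% confidence, z = 1.960.
n = p̂(1−p̂)(z/E)² = 0.526 × 0.474 × (1.960/0.07)² = 195.47 — call this n₀.
Finite-population correction with N = 940: n = n₀ / (1 + (n₀−1)/N) = 195.47 / 1.207 = 161.95
Round up: n = 162.

162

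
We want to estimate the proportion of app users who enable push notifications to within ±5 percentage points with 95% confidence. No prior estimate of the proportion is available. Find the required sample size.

385

For a proportion with margin E = 0.05 at 95% confidence, z = 1.960.
With no prior estimate, use p = 0.5, which maximizes p(1−p) at 0.25.
n = 0.25 × (z/E)² = 0.25 × (1.960/0.05)² = 384.16
Round up: n = 385.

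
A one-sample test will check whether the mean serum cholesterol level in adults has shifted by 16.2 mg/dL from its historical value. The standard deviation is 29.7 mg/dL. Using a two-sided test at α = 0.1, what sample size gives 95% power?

n = 37

For a one-sample z-test, n = ((z_{α/2} + z_β)·σ/δ)².
z_{α/2} = 1.645 (two-sided α = 0.1); z_β = 1.645 (power 95% → β = 0.05).
n = (3.290 × 29.7 / 16.2)² = 36.38
Round up: n = 37.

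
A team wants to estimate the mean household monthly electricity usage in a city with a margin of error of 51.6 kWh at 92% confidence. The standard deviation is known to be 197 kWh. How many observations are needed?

For a mean, the margin of error is E = z·σ/√n, so n = (zσ/E)².
At 92% confidence, z = 1.751.
n = (1.751 × 197 / 51.6)² = 44.69
Round up: n = 45.

45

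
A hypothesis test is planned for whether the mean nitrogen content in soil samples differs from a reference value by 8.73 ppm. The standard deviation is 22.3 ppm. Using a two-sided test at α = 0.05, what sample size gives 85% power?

59

For a one-sample z-test, n = ((z_{α/2} + z_β)·σ/δ)².
z_{α/2} = 1.960 (two-sided α = 0.05); z_β = 1.036 (power 85% → β = 0.15).
n = (2.996 × 22.3 / 8.73)² = 58.57
Round up: n = 59.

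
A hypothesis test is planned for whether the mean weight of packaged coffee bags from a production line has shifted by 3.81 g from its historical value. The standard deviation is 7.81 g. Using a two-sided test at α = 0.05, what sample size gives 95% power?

55

For a one-sample z-test, n = ((z_{α/2} + z_β)·σ/δ)².
z_{α/2} = 1.960 (two-sided α = 0.05); z_β = 1.645 (power 95% → β = 0.05).
n = (3.605 × 7.81 / 3.81)² = 54.61
Round up: n = 55.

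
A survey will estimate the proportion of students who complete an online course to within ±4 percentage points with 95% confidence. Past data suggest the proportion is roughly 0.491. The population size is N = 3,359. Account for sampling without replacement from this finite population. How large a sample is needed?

510

For a proportion with margin E = 0.04 at 95% confidence, z = 1.960.
n = p̂(1−p̂)(z/E)² = 0.491 × 0.509 × (1.960/0.04)² = 600.06 — call this n₀.
Finite-population correction with N = 3,359: n = n₀ / (1 + (n₀−1)/N) = 600.06 / 1.178 = 509.39
Round up: n = 510.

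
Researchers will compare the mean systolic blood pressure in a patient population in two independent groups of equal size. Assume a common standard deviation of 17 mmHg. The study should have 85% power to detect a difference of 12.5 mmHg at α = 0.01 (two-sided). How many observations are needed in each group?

49 per group

For two equal groups, n per group = 2·((z_{α/2} + z_β)·σ/δ)².
z_{α/2} = 2.576; z_β = 1.036 (power 85%).
n = 2 × (3.612 × 17 / 12.5)² = 2 × 24.13 = 48.26
Round up: n = 49 per group.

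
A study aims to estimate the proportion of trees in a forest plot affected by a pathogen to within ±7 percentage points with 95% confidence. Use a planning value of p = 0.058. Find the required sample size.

43

For a proportion with margin E = 0.07 at 95% confidence, z = 1.960.
n = p̂(1−p̂)(z/E)² = 0.058 × 0.942 × (1.960/0.07)² = 42.83
Round up: n = 43.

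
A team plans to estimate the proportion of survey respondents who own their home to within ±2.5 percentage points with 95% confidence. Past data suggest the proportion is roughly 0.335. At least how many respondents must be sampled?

1370

For a proportion with margin E = 0.025 at 95% confidence, z = 1.960.
n = p̂(1−p̂)(z/E)² = 0.335 × 0.665 × (1.960/0.025)² = 1369.30
Round up: n = 1370.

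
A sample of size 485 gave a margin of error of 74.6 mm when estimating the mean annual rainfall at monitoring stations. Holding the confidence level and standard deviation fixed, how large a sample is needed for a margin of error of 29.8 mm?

n = 3040

Margin of error scales as 1/√n, so n₂ = n₁·(E₁/E₂)².
n₂ = 485 × (74.6/29.8)² = 485 × 6.267 = 3039.50
Round up: n₂ = 3040.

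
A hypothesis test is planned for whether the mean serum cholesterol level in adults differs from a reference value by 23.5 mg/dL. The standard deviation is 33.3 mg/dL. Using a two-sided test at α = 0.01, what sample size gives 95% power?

For a one-sample z-test, n = ((z_{α/2} + z_β)·σ/δ)².
z_{α/2} = 2.576 (two-sided α = 0.01); z_β = 1.645 (power 95% → β = 0.05).
n = (4.221 × 33.3 / 23.5)² = 35.78
Round up: n = 36.

36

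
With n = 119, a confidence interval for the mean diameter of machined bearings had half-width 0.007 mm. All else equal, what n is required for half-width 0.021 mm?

14

Margin of error scales as 1/√n, so n₂ = n₁·(E₁/E₂)².
n₂ = 119 × (0.007/0.021)² = 119 × 0.1111 = 13.22
Round up: n₂ = 14.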